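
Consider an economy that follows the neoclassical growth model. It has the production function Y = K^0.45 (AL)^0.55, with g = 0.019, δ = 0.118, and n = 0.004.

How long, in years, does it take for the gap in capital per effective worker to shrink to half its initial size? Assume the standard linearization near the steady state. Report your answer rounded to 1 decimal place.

Near the steady state the convergence rate is λ = (1 − α)(n + g + δ).
λ = (1 − 0.45) × 0.141 = 0.55 × 0.141 = 0.07755
Half-life = ln 2 / λ = 0.6931 / 0.07755 ≈ 8.94 years

half-life ≈ 8.9 years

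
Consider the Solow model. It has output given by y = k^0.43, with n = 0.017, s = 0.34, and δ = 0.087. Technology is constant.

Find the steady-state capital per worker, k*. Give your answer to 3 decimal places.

In steady state, investment equals break-even investment: s·k^α = (n + δ)·k.
Rearranging, k^(1−α) = s / (n + δ).
k^0.57 = 0.34 / (0.017 + 0.087) = 0.34 / 0.104 = 3.2692
k* = 3.2692^(1/0.57) ≈ 7.9897

k* = 7.990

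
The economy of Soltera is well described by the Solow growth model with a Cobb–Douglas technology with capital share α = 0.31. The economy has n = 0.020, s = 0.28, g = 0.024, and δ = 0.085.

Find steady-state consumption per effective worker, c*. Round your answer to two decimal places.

c* ≈ 1.02

In steady state, investment equals break-even investment: s·k^α = (n + g + δ)·k.
Rearranging, k^(1−α) = s / (n + g + δ).
k^0.69 = 0.28 / (0.020 + 0.024 + 0.085) = 0.28 / 0.129 = 2.1705
k* = 2.1705^(1/0.69) ≈ 3.0745
y* = (k*)^α = 3.0745^0.31 ≈ 1.4165
c* = (1 − s)·y* = (1 − 0.28) × 1.4165 ≈ 1.0199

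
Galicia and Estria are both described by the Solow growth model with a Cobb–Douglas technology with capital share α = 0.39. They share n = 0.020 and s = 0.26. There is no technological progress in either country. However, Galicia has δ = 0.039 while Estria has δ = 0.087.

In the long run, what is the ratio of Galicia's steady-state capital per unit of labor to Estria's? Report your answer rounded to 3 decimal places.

k*_G / k*_E ≈ 2.654

Steady-state k* = [s/(n + δ)]^(1/(1−α)), so the ratio is [ (s_G/(n + δ)_G) / (s_E/(n + δ)_E) ]^1.6393.
s_G/(n + δ)_G = 0.26/0.059 = 4.4068; s_E/(n + δ)_E = 0.26/0.107 = 2.4299.
Ratio = (4.4068/2.4299)^1.6393 = 1.8136^1.6393 ≈ 2.6535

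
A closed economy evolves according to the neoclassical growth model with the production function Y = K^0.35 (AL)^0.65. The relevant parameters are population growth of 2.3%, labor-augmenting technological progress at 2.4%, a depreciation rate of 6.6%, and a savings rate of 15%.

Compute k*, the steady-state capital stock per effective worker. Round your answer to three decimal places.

k* = 1.546

At the steady state, Δk = 0, so s·k^α = (n + g + δ)·k.
Rearranging, k^(1−α) = s / (n + g + δ).
k^0.65 = 0.15 / (0.023 + 0.024 + 0.066) = 0.15 / 0.113 = 1.3274
k* = 1.3274^(1/0.65) ≈ 1.5461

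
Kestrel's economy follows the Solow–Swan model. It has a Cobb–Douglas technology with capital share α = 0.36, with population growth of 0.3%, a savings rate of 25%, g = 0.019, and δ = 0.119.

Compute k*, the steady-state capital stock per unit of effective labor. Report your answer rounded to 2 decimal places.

In steady state, investment equals break-even investment: s·k^α = (n + g + δ)·k.
Rearranging, k^(1−α) = s / (n + g + δ).
k^0.64 = 0.25 / (0.003 + 0.019 + 0.119) = 0.25 / 0.141 = 1.7730
k* = 1.7730^(1/0.64) ≈ 2.4469

k* ≈ 2.45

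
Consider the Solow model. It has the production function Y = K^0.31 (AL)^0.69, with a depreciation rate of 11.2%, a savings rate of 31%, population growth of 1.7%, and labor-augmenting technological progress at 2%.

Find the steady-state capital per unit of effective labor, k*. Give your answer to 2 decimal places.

k* = 2.89

At the steady state, Δk = 0, so s·k^α = (n + g + δ)·k.
Rearranging, k^(1−α) = s / (n + g + δ).
k^0.69 = 0.31 / (0.017 + 0.020 + 0.112) = 0.31 / 0.149 = 2.0805
k* = 2.0805^(1/0.69) ≈ 2.8914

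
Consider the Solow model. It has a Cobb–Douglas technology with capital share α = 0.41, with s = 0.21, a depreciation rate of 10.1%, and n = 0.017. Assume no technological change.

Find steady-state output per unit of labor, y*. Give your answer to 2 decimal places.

y* ≈ 1.49

Steady state requires s·f(k) = (n + δ)·k, i.e. s·k^α = (n + δ)·k.
Rearranging, k^(1−α) = s / (n + δ).
k^0.59 = 0.21 / (0.017 + 0.101) = 0.21 / 0.118 = 1.7797
k* = 1.7797^(1/0.59) ≈ 2.6565
y* = (k*)^α = 2.6565^0.41 ≈ 1.4927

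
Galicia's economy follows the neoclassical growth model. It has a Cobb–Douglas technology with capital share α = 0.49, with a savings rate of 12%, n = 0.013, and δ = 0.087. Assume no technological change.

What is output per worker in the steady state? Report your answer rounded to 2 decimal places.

y* = 1.19

At the steady state, Δk = 0, so s·k^α = (n + δ)·k.
Rearranging, k^(1−α) = s / (n + δ).
k^0.51 = 0.12 / (0.013 + 0.087) = 0.12 / 0.100 = 1.2000
k* = 1.2000^(1/0.51) ≈ 1.4297
y* = (k*)^α = 1.4297^0.49 ≈ 1.1914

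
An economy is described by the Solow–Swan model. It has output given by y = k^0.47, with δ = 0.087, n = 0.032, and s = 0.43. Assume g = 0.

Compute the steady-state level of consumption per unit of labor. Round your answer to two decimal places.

Steady state requires s·f(k) = (n + δ)·k, i.e. s·k^α = (n + δ)·k.
Rearranging, k^(1−α) = s / (n + δ).
k^0.53 = 0.43 / (0.032 + 0.087) = 0.43 / 0.119 = 3.6134
k* = 3.6134^(1/0.53) ≈ 11.2894
y* = (k*)^α = 11.2894^0.47 ≈ 3.1243
c* = (1 − s)·y* = (1 − 0.43) × 3.1243 ≈ 1.7809

c* = 1.78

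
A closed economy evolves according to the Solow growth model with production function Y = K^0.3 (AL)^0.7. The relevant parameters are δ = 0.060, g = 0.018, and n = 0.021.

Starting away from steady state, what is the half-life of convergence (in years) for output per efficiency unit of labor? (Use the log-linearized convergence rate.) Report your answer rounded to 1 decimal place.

Near the steady state the convergence rate is λ = (1 − α)(n + g + δ).
λ = (1 − 0.3) × 0.099 = 0.7 × 0.099 = 0.0693
Half-life = ln 2 / λ = 0.6931 / 0.0693 ≈ 10.00 years

t_½ ≈ 10.0 years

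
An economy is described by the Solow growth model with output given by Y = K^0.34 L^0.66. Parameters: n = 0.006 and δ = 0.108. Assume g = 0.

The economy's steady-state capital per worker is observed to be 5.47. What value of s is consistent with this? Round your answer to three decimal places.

At the steady state, Δk = 0, so s·k^α = (n + δ)·k.
So s / (n + δ) = (k*)^(1−α) = 5.47^0.66 = 3.0695.
Therefore s = 3.0695 × (n + δ) = 3.0695 × 0.114 = 0.3499.

s ≈ 0.350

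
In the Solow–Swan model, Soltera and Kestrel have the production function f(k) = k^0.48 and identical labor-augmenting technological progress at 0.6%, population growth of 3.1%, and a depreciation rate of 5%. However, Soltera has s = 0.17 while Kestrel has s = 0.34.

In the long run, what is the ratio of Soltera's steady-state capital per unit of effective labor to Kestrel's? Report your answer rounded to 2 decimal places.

Steady-state k* = [s/(n + g + δ)]^(1/(1−α)), so the ratio is [ (s_S/(n + g + δ)_S) / (s_K/(n + g + δ)_K) ]^1.9231.
s_S/(n + g + δ)_S = 0.17/0.087 = 1.9540; s_K/(n + g + δ)_K = 0.34/0.087 = 3.9080.
Ratio = (1.9540/3.9080)^1.9231 = 0.5000^1.9231 ≈ 0.2637

ratio ≈ 0.26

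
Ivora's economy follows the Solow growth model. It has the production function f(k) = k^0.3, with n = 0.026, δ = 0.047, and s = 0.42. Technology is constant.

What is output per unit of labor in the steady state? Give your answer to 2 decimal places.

y* ≈ 2.12

At the steady state, Δk = 0, so s·k^α = (n + δ)·k.
Dividing both sides by k: k^(1−α) = s / (n + δ).
k^0.7 = 0.42 / (0.026 + 0.047) = 0.42 / 0.073 = 5.7534
k* = 5.7534^(1/0.7) ≈ 12.1789
y* = (k*)^α = 12.1789^0.3 ≈ 2.1168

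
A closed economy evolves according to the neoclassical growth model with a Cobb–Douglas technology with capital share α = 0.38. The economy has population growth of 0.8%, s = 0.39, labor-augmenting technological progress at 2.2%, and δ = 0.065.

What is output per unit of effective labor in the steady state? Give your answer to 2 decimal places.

In steady state, investment equals break-even investment: s·k^α = (n + g + δ)·k.
Dividing both sides by k: k^(1−α) = s / (n + g + δ).
k^0.62 = 0.39 / (0.008 + 0.022 + 0.065) = 0.39 / 0.095 = 4.1053
k* = 4.1053^(1/0.62) ≈ 9.7559
y* = (k*)^α = 9.7559^0.38 ≈ 2.3764

y* = 2.38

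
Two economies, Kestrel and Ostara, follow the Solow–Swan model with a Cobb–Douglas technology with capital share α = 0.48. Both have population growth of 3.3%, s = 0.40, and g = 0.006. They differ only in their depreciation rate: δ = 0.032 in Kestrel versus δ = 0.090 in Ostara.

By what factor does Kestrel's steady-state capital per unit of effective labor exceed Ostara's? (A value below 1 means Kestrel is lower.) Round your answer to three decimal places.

k*_K / k*_O ≈ 3.153

Steady-state k* = [s/(n + g + δ)]^(1/(1−α)), so the ratio is [ (s_K/(n + g + δ)_K) / (s_O/(n + g + δ)_O) ]^1.9231.
s_K/(n + g + δ)_K = 0.40/0.071 = 5.6338; s_O/(n + g + δ)_O = 0.40/0.129 = 3.1008.
Ratio = (5.6338/3.1008)^1.9231 = 1.8169^1.9231 ≈ 3.1530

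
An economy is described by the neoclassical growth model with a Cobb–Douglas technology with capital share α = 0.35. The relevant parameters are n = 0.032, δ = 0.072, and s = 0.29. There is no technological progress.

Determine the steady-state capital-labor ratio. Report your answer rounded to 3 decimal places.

Steady state requires s·f(k) = (n + δ)·k, i.e. s·k^α = (n + δ)·k.
Rearranging, k^(1−α) = s / (n + δ).
k^0.65 = 0.29 / (0.032 + 0.072) = 0.29 / 0.104 = 2.7885
k* = 2.7885^(1/0.65) ≈ 4.8438

k* ≈ 4.844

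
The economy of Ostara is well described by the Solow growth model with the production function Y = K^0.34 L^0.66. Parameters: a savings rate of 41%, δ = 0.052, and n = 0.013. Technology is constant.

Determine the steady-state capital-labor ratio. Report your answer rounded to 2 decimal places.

k* = 16.29

At the steady state, Δk = 0, so s·k^α = (n + δ)·k.
Dividing both sides by k: k^(1−α) = s / (n + δ).
k^0.66 = 0.41 / (0.013 + 0.052) = 0.41 / 0.065 = 6.3077
k* = 6.3077^(1/0.66) ≈ 16.2902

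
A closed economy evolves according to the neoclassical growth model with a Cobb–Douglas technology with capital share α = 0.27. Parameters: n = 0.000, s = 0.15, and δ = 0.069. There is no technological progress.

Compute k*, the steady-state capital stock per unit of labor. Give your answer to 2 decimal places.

k* ≈ 2.90

In steady state, investment equals break-even investment: s·k^α = (n + δ)·k.
Dividing both sides by k: k^(1−α) = s / (n + δ).
k^0.73 = 0.15 / (0.000 + 0.069) = 0.15 / 0.069 = 2.1739
k* = 2.1739^(1/0.73) ≈ 2.8972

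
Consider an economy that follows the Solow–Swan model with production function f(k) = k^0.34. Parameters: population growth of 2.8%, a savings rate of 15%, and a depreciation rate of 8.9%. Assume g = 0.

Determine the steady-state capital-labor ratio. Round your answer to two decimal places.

Steady state requires s·f(k) = (n + δ)·k, i.e. s·k^α = (n + δ)·k.
Rearranging, k^(1−α) = s / (n + δ).
k^0.66 = 0.15 / (0.028 + 0.089) = 0.15 / 0.117 = 1.2821
k* = 1.2821^(1/0.66) ≈ 1.4572

k* ≈ 1.46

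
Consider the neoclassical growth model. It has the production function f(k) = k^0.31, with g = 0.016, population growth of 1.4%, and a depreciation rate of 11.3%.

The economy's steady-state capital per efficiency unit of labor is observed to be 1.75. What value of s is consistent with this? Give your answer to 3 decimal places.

In steady state, investment equals break-even investment: s·k^α = (n + g + δ)·k.
So s / (n + g + δ) = (k*)^(1−α) = 1.75^0.69 = 1.4713.
Therefore s = 1.4713 × (n + g + δ) = 1.4713 × 0.143 = 0.2104.

s ≈ 0.210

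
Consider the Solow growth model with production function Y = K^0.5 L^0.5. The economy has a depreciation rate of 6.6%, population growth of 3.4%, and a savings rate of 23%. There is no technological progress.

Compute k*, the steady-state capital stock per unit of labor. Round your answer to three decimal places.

In steady state, investment equals break-even investment: s·k^α = (n + δ)·k.
Dividing both sides by k: k^(1−α) = s / (n + δ).
k^0.5 = 0.23 / (0.034 + 0.066) = 0.23 / 0.100 = 2.3000
k* = 2.3000^(1/0.5) ≈ 5.2900

k* ≈ 5.290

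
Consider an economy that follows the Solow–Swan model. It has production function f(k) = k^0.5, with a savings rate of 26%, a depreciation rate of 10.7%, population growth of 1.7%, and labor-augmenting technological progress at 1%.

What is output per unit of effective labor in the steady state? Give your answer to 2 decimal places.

y* ≈ 1.94

Steady state requires s·f(k) = (n + g + δ)·k, i.e. s·k^α = (n + g + δ)·k.
Rearranging, k^(1−α) = s / (n + g + δ).
k^0.5 = 0.26 / (0.017 + 0.010 + 0.107) = 0.26 / 0.134 = 1.9403
k* = 1.9403^(1/0.5) ≈ 3.7648
y* = (k*)^α = 3.7648^0.5 ≈ 1.9403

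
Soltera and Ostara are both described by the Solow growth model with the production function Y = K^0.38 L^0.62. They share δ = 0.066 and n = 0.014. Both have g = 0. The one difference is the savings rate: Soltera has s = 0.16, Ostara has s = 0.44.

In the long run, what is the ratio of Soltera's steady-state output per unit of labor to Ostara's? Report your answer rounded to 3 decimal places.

Steady-state y* = [s/(n + δ)]^(α/(1−α)), so the ratio is [ (s_S/(n + δ)_S) / (s_O/(n + δ)_O) ]^0.6129.
s_S/(n + δ)_S = 0.16/0.080 = 2.0000; s_O/(n + δ)_O = 0.44/0.080 = 5.5000.
Ratio = (2.0000/5.5000)^0.6129 = 0.3636^0.6129 ≈ 0.5379

ratio ≈ 0.538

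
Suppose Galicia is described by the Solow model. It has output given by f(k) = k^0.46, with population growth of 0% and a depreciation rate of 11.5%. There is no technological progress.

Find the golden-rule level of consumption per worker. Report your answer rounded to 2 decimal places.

c_gold ≈ 1.76

At the golden rule, f'(k) = n + δ, so α·k^(α−1) = n + δ and k_gold = (α/(n + δ))^(1/(1−α)).
k_gold = (0.46/0.115)^(1/0.54) = 4.0000^1.8519 ≈ 13.0303
c_gold = f(k_gold) − (n + δ)·k_gold = 3.2575 − 0.115×13.0303 ≈ 1.7590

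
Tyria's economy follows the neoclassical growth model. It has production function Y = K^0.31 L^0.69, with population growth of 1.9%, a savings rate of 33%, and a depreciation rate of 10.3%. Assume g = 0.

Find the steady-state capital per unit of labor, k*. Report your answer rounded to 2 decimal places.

At the steady state, Δk = 0, so s·k^α = (n + δ)·k.
Dividing both sides by k: k^(1−α) = s / (n + δ).
k^0.69 = 0.33 / (0.019 + 0.103) = 0.33 / 0.122 = 2.7049
k* = 2.7049^(1/0.69) ≈ 4.2297

k* = 4.23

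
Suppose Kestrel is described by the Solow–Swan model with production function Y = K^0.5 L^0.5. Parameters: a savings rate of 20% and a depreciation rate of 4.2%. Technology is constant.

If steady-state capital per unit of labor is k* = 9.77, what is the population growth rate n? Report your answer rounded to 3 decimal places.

In steady state, investment equals break-even investment: s·k^α = (n + δ)·k.
So s / (n + δ) = (k*)^(1−α) = 9.77^0.5 = 3.1257.
Therefore n + δ = s / 3.1257 = 0.20 / 3.1257 = 0.0640, so n = 0.0640 − 0.042 = 0.0220.

n ≈ 0.022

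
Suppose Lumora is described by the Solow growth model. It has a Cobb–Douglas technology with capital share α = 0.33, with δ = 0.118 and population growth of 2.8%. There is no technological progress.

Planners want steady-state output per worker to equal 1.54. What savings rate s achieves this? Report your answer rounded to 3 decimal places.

s ≈ 0.351

In steady state, investment equals break-even investment: s·k^α = (n + δ)·k.
Since y* = [s/(n + δ)]^(α/(1−α)), we have s/(n + δ) = (y*)^((1−α)/α) = 1.54^2.0303 = 2.4028.
Therefore s = 2.4028 × (n + δ) = 2.4028 × 0.146 = 0.3508.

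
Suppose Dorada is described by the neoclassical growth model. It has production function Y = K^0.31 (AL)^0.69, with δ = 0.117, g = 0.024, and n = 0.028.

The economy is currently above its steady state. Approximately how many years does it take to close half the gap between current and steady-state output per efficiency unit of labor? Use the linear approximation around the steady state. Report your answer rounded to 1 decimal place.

about 5.9 years

Near the steady state the convergence rate is λ = (1 − α)(n + g + δ).
λ = (1 − 0.31) × 0.169 = 0.69 × 0.169 = 0.11661
Half-life = ln 2 / λ = 0.6931 / 0.11661 ≈ 5.94 years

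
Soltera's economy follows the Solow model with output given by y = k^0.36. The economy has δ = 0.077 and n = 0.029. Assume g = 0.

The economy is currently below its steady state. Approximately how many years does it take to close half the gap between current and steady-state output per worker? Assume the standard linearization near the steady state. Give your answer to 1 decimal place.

Near the steady state the convergence rate is λ = (1 − α)(n + δ).
λ = (1 − 0.36) × 0.106 = 0.64 × 0.106 = 0.06784
Half-life = ln 2 / λ = 0.6931 / 0.06784 ≈ 10.22 years

about 10.2 years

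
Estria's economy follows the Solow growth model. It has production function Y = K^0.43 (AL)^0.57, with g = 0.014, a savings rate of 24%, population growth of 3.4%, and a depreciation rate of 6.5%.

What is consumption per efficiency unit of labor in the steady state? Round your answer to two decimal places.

Steady state requires s·f(k) = (n + g + δ)·k, i.e. s·k^α = (n + g + δ)·k.
Rearranging, k^(1−α) = s / (n + g + δ).
k^0.57 = 0.24 / (0.034 + 0.014 + 0.065) = 0.24 / 0.113 = 2.1239
k* = 2.1239^(1/0.57) ≈ 3.7490
y* = (k*)^α = 3.7490^0.43 ≈ 1.7652
c* = (1 − s)·y* = (1 − 0.24) × 1.7652 ≈ 1.3416

c* = 1.34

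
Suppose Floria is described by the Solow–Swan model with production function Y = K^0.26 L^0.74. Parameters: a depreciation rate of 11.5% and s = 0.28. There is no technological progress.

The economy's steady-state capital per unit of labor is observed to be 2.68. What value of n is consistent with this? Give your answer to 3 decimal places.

n ≈ 0.020

In steady state, investment equals break-even investment: s·k^α = (n + δ)·k.
So s / (n + δ) = (k*)^(1−α) = 2.68^0.74 = 2.0741.
Therefore n + δ = s / 2.0741 = 0.28 / 2.0741 = 0.1350, so n = 0.1350 − 0.115 = 0.0200.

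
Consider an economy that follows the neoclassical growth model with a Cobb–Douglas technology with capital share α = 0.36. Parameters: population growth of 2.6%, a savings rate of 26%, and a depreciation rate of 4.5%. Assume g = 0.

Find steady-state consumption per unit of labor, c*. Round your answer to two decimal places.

At the steady state, Δk = 0, so s·k^α = (n + δ)·k.
Rearranging, k^(1−α) = s / (n + δ).
k^0.64 = 0.26 / (0.026 + 0.045) = 0.26 / 0.071 = 3.6620
k* = 3.6620^(1/0.64) ≈ 7.5999
y* = (k*)^α = 7.5999^0.36 ≈ 2.0753
c* = (1 − s)·y* = (1 − 0.26) × 2.0753 ≈ 1.5357

c* = 1.54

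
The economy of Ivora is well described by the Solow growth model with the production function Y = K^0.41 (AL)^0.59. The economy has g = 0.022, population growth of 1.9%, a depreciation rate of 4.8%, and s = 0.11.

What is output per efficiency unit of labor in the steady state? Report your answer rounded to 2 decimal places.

y* ≈ 1.16

At the steady state, Δk = 0, so s·k^α = (n + g + δ)·k.
Rearranging, k^(1−α) = s / (n + g + δ).
k^0.59 = 0.11 / (0.019 + 0.022 + 0.048) = 0.11 / 0.089 = 1.2360
k* = 1.2360^(1/0.59) ≈ 1.4321
y* = (k*)^α = 1.4321^0.41 ≈ 1.1586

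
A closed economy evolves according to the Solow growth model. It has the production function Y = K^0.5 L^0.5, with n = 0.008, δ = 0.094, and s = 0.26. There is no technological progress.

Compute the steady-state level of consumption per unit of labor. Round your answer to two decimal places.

Steady state requires s·f(k) = (n + δ)·k, i.e. s·k^α = (n + δ)·k.
Dividing both sides by k: k^(1−α) = s / (n + δ).
k^0.5 = 0.26 / (0.008 + 0.094) = 0.26 / 0.102 = 2.5490
k* = 2.5490^(1/0.5) ≈ 6.4974
y* = (k*)^α = 6.4974^0.5 ≈ 2.5490
c* = (1 − s)·y* = (1 − 0.26) × 2.5490 ≈ 1.8863

c* = 1.89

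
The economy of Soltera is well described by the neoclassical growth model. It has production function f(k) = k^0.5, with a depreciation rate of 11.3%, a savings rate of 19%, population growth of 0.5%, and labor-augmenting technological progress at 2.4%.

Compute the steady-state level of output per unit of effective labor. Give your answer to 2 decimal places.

y* ≈ 1.34

At the steady state, Δk = 0, so s·k^α = (n + g + δ)·k.
Rearranging, k^(1−α) = s / (n + g + δ).
k^0.5 = 0.19 / (0.005 + 0.024 + 0.113) = 0.19 / 0.142 = 1.3380
k* = 1.3380^(1/0.5) ≈ 1.7902
y* = (k*)^α = 1.7902^0.5 ≈ 1.3380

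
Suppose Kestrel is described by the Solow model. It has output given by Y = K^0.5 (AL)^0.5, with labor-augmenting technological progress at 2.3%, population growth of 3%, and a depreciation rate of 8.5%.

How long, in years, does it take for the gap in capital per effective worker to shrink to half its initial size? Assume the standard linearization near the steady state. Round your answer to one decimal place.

Near the steady state the convergence rate is λ = (1 − α)(n + g + δ).
λ = (1 − 0.5) × 0.138 = 0.5 × 0.138 = 0.0690
Half-life = ln 2 / λ = 0.6931 / 0.0690 ≈ 10.04 years

half-life ≈ 10.0 years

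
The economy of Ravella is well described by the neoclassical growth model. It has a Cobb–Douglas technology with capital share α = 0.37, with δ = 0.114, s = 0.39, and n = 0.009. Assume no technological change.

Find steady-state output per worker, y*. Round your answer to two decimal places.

y* = 1.97

Steady state requires s·f(k) = (n + δ)·k, i.e. s·k^α = (n + δ)·k.
Rearranging, k^(1−α) = s / (n + δ).
k^0.63 = 0.39 / (0.009 + 0.114) = 0.39 / 0.123 = 3.1707
k* = 3.1707^(1/0.63) ≈ 6.2443
y* = (k*)^α = 6.2443^0.37 ≈ 1.9694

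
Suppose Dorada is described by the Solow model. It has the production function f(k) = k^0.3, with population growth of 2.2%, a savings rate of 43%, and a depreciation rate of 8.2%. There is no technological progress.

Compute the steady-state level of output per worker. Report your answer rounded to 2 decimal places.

At the steady state, Δk = 0, so s·k^α = (n + δ)·k.
Rearranging, k^(1−α) = s / (n + δ).
k^0.7 = 0.43 / (0.022 + 0.082) = 0.43 / 0.104 = 4.1346
k* = 4.1346^(1/0.7) ≈ 7.5966
y* = (k*)^α = 7.5966^0.3 ≈ 1.8373

y* ≈ 1.84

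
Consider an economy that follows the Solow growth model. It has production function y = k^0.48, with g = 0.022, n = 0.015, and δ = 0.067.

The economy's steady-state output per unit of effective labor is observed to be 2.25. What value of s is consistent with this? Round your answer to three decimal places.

s ≈ 0.250

At the steady state, Δk = 0, so s·k^α = (n + g + δ)·k.
Since y* = [s/(n + g + δ)]^(α/(1−α)), we have s/(n + g + δ) = (y*)^((1−α)/α) = 2.25^1.0833 = 2.4072.
Therefore s = 2.4072 × (n + g + δ) = 2.4072 × 0.104 = 0.2503.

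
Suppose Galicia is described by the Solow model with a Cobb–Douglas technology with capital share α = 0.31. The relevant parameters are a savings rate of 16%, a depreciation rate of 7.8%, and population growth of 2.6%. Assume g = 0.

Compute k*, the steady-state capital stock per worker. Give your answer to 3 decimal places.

k* = 1.867

Steady state requires s·f(k) = (n + δ)·k, i.e. s·k^α = (n + δ)·k.
Dividing both sides by k: k^(1−α) = s / (n + δ).
k^0.69 = 0.16 / (0.026 + 0.078) = 0.16 / 0.104 = 1.5385
k* = 1.5385^(1/0.69) ≈ 1.8670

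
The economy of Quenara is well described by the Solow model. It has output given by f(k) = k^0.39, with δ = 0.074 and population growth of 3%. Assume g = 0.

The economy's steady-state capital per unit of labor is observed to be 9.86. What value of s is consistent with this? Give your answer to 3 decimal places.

In steady state, investment equals break-even investment: s·k^α = (n + δ)·k.
So s / (n + δ) = (k*)^(1−α) = 9.86^0.61 = 4.0389.
Therefore s = 4.0389 × (n + δ) = 4.0389 × 0.104 = 0.4200.

s ≈ 0.420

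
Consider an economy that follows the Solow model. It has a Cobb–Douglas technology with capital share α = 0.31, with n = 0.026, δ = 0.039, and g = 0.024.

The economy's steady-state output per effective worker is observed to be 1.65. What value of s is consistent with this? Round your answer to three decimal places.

At the steady state, Δk = 0, so s·k^α = (n + g + δ)·k.
Since y* = [s/(n + g + δ)]^(α/(1−α)), we have s/(n + g + δ) = (y*)^((1−α)/α) = 1.65^2.2258 = 3.0484.
Therefore s = 3.0484 × (n + g + δ) = 3.0484 × 0.089 = 0.2713.

s ≈ 0.271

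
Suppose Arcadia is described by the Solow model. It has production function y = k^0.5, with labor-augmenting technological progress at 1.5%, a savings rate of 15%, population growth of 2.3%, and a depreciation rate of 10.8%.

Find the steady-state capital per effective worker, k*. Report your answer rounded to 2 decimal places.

k* = 1.06

In steady state, investment equals break-even investment: s·k^α = (n + g + δ)·k.
Dividing both sides by k: k^(1−α) = s / (n + g + δ).
k^0.5 = 0.15 / (0.023 + 0.015 + 0.108) = 0.15 / 0.146 = 1.0274
k* = 1.0274^(1/0.5) ≈ 1.0556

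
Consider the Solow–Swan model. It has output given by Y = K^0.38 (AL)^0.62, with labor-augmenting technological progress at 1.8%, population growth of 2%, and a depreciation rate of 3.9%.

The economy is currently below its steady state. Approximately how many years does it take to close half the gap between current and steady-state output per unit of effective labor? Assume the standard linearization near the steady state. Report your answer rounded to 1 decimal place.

about 14.5 years

Near the steady state the convergence rate is λ = (1 − α)(n + g + δ).
λ = (1 − 0.38) × 0.077 = 0.62 × 0.077 = 0.04774
Half-life = ln 2 / λ = 0.6931 / 0.04774 ≈ 14.52 years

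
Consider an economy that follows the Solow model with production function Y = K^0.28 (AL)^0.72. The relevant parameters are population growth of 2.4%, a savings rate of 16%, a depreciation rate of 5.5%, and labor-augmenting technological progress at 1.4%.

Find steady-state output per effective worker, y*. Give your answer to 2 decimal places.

At the steady state, Δk = 0, so s·k^α = (n + g + δ)·k.
Rearranging, k^(1−α) = s / (n + g + δ).
k^0.72 = 0.16 / (0.024 + 0.014 + 0.055) = 0.16 / 0.093 = 1.7204
k* = 1.7204^(1/0.72) ≈ 2.1245
y* = (k*)^α = 2.1245^0.28 ≈ 1.2349

y* ≈ 1.23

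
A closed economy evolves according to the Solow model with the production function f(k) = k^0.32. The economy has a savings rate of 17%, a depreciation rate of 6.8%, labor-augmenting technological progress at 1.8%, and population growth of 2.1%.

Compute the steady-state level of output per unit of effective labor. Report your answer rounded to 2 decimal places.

Steady state requires s·f(k) = (n + g + δ)·k, i.e. s·k^α = (n + g + δ)·k.
Rearranging, k^(1−α) = s / (n + g + δ).
k^0.68 = 0.17 / (0.021 + 0.018 + 0.068) = 0.17 / 0.107 = 1.5888
k* = 1.5888^(1/0.68) ≈ 1.9756
y* = (k*)^α = 1.9756^0.32 ≈ 1.2434

y* ≈ 1.24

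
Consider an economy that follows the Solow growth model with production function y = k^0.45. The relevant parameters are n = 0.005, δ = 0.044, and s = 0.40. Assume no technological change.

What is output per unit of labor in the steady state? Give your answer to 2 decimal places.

At the steady state, Δk = 0, so s·k^α = (n + δ)·k.
Dividing both sides by k: k^(1−α) = s / (n + δ).
k^0.55 = 0.40 / (0.005 + 0.044) = 0.40 / 0.049 = 8.1633
k* = 8.1633^(1/0.55) ≈ 45.4923
y* = (k*)^α = 45.4923^0.45 ≈ 5.5728

y* = 5.57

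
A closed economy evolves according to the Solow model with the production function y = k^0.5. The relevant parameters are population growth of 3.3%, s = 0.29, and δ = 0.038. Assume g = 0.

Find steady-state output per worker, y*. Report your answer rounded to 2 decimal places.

Steady state requires s·f(k) = (n + δ)·k, i.e. s·k^α = (n + δ)·k.
Rearranging, k^(1−α) = s / (n + δ).
k^0.5 = 0.29 / (0.033 + 0.038) = 0.29 / 0.071 = 4.0845
k* = 4.0845^(1/0.5) ≈ 16.6831
y* = (k*)^α = 16.6831^0.5 ≈ 4.0845

y* = 4.08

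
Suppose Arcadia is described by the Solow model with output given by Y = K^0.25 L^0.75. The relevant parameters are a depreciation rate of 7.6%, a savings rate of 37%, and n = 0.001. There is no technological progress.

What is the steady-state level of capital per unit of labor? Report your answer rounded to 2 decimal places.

k* = 8.11

In steady state, investment equals break-even investment: s·k^α = (n + δ)·k.
Dividing both sides by k: k^(1−α) = s / (n + δ).
k^0.75 = 0.37 / (0.001 + 0.076) = 0.37 / 0.077 = 4.8052
k* = 4.8052^(1/0.75) ≈ 8.1087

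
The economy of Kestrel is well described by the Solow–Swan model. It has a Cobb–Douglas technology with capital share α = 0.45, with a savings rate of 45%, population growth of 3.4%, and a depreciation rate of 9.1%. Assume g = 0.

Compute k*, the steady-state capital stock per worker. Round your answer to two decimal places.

Steady state requires s·f(k) = (n + δ)·k, i.e. s·k^α = (n + δ)·k.
Rearranging, k^(1−α) = s / (n + δ).
k^0.55 = 0.45 / (0.034 + 0.091) = 0.45 / 0.125 = 3.6000
k* = 3.6000^(1/0.55) ≈ 10.2674

k* = 10.27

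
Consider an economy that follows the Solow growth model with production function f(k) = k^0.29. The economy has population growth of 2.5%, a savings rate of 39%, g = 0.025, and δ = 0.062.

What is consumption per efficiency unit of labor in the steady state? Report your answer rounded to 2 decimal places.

c* = 1.02

At the steady state, Δk = 0, so s·k^α = (n + g + δ)·k.
Rearranging, k^(1−α) = s / (n + g + δ).
k^0.71 = 0.39 / (0.025 + 0.025 + 0.062) = 0.39 / 0.112 = 3.4821
k* = 3.4821^(1/0.71) ≈ 5.7964
y* = (k*)^α = 5.7964^0.29 ≈ 1.6646
c* = (1 − s)·y* = (1 − 0.39) × 1.6646 ≈ 1.0154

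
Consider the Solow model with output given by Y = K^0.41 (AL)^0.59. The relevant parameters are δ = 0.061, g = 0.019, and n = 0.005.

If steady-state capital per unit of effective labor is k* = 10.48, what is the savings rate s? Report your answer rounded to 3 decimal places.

s ≈ 0.340

Steady state requires s·f(k) = (n + g + δ)·k, i.e. s·k^α = (n + g + δ)·k.
So s / (n + g + δ) = (k*)^(1−α) = 10.48^0.59 = 3.9996.
Therefore s = 3.9996 × (n + g + δ) = 3.9996 × 0.085 = 0.3400.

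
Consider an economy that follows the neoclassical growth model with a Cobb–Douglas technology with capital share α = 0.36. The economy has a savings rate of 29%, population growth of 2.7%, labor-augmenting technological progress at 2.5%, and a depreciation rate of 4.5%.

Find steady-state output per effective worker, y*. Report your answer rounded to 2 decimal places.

In steady state, investment equals break-even investment: s·k^α = (n + g + δ)·k.
Rearranging, k^(1−α) = s / (n + g + δ).
k^0.64 = 0.29 / (0.027 + 0.025 + 0.045) = 0.29 / 0.097 = 2.9897
k* = 2.9897^(1/0.64) ≈ 5.5356
y* = (k*)^α = 5.5356^0.36 ≈ 1.8516

y* = 1.85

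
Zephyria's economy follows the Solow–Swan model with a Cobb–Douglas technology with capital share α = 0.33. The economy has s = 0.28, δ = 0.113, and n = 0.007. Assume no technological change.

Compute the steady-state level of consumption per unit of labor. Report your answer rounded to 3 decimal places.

c* ≈ 1.093

At the steady state, Δk = 0, so s·k^α = (n + δ)·k.
Dividing both sides by k: k^(1−α) = s / (n + δ).
k^0.67 = 0.28 / (0.007 + 0.113) = 0.28 / 0.120 = 2.3333
k* = 2.3333^(1/0.67) ≈ 3.5417
y* = (k*)^α = 3.5417^0.33 ≈ 1.5179
c* = (1 − s)·y* = (1 − 0.28) × 1.5179 ≈ 1.0929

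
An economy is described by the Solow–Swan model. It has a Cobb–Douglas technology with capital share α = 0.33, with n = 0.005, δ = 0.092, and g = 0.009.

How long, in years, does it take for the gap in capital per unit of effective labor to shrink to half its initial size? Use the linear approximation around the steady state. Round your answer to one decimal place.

Near the steady state the convergence rate is λ = (1 − α)(n + g + δ).
λ = (1 − 0.33) × 0.106 = 0.67 × 0.106 = 0.07102
Half-life = ln 2 / λ = 0.6931 / 0.07102 ≈ 9.76 years

half-life ≈ 9.8 years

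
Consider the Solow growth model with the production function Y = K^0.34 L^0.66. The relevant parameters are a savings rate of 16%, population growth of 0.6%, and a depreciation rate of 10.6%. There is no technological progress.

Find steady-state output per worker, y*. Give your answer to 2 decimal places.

y* = 1.20

Steady state requires s·f(k) = (n + δ)·k, i.e. s·k^α = (n + δ)·k.
Rearranging, k^(1−α) = s / (n + δ).
k^0.66 = 0.16 / (0.006 + 0.106) = 0.16 / 0.112 = 1.4286
k* = 1.4286^(1/0.66) ≈ 1.7168
y* = (k*)^α = 1.7168^0.34 ≈ 1.2017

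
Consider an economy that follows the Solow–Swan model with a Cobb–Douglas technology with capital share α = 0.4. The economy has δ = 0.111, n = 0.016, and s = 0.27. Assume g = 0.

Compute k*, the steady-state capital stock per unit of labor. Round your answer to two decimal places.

k* = 3.52

In steady state, investment equals break-even investment: s·k^α = (n + δ)·k.
Rearranging, k^(1−α) = s / (n + δ).
k^0.6 = 0.27 / (0.016 + 0.111) = 0.27 / 0.127 = 2.1260
k* = 2.1260^(1/0.6) ≈ 3.5151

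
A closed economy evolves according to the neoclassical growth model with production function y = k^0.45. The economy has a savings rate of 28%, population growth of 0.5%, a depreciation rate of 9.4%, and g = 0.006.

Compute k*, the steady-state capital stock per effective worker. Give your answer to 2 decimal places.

k* ≈ 5.95

At the steady state, Δk = 0, so s·k^α = (n + g + δ)·k.
Dividing both sides by k: k^(1−α) = s / (n + g + δ).
k^0.55 = 0.28 / (0.005 + 0.006 + 0.094) = 0.28 / 0.105 = 2.6667
k* = 2.6667^(1/0.55) ≈ 5.9497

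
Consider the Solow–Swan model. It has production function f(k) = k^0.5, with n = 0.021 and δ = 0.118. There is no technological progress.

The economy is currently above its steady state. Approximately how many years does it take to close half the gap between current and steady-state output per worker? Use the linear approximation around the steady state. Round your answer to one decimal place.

about 10.0 years

Near the steady state the convergence rate is λ = (1 − α)(n + δ).
λ = (1 − 0.5) × 0.139 = 0.5 × 0.139 = 0.0695
Half-life = ln 2 / λ = 0.6931 / 0.0695 ≈ 9.97 years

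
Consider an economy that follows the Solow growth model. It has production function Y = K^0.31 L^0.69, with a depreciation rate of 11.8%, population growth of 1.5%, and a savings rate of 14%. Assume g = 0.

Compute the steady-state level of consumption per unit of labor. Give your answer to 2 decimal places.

c* = 0.88

At the steady state, Δk = 0, so s·k^α = (n + δ)·k.
Rearranging, k^(1−α) = s / (n + δ).
k^0.69 = 0.14 / (0.015 + 0.118) = 0.14 / 0.133 = 1.0526
k* = 1.0526^(1/0.69) ≈ 1.0771
y* = (k*)^α = 1.0771^0.31 ≈ 1.0233
c* = (1 − s)·y* = (1 − 0.14) × 1.0233 ≈ 0.8800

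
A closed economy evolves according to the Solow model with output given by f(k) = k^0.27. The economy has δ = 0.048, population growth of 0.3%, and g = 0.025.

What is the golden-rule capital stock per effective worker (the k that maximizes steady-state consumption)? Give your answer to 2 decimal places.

The golden rule sets f'(k) = n + g + δ, i.e. α·k^(α−1) = n + g + δ.
So k^(1−α) = α / (n + g + δ) = 0.27 / 0.076 = 3.5526.
k_gold = 3.5526^(1/0.73) ≈ 5.6777

k_gold ≈ 5.68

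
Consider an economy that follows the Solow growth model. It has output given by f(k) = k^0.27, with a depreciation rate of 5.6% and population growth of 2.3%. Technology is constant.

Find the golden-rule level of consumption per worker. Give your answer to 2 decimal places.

At the golden rule, f'(k) = n + δ, so α·k^(α−1) = n + δ and k_gold = (α/(n + δ))^(1/(1−α)).
k_gold = (0.27/0.079)^(1/0.73) = 3.4177^1.3699 ≈ 5.3847
c_gold = f(k_gold) − (n + δ)·k_gold = 1.5755 − 0.079×5.3847 ≈ 1.1501

c_gold ≈ 1.15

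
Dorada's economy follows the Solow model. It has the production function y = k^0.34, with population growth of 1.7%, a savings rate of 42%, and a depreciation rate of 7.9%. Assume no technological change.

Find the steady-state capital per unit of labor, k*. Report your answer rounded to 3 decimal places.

At the steady state, Δk = 0, so s·k^α = (n + δ)·k.
Dividing both sides by k: k^(1−α) = s / (n + δ).
k^0.66 = 0.42 / (0.017 + 0.079) = 0.42 / 0.096 = 4.3750
k* = 4.3750^(1/0.66) ≈ 9.3579

k* = 9.358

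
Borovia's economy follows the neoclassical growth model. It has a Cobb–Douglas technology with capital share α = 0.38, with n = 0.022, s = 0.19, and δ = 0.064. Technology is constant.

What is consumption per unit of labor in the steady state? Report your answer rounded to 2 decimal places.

c* = 1.32

At the steady state, Δk = 0, so s·k^α = (n + δ)·k.
Rearranging, k^(1−α) = s / (n + δ).
k^0.62 = 0.19 / (0.022 + 0.064) = 0.19 / 0.086 = 2.2093
k* = 2.2093^(1/0.62) ≈ 3.5913
y* = (k*)^α = 3.5913^0.38 ≈ 1.6255
c* = (1 − s)·y* = (1 − 0.19) × 1.6255 ≈ 1.3167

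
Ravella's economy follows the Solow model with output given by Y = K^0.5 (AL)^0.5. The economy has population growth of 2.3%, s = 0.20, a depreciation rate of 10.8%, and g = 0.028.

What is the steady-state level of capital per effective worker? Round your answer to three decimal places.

k* = 1.582

Steady state requires s·f(k) = (n + g + δ)·k, i.e. s·k^α = (n + g + δ)·k.
Rearranging, k^(1−α) = s / (n + g + δ).
k^0.5 = 0.20 / (0.023 + 0.028 + 0.108) = 0.20 / 0.159 = 1.2579
k* = 1.2579^(1/0.5) ≈ 1.5823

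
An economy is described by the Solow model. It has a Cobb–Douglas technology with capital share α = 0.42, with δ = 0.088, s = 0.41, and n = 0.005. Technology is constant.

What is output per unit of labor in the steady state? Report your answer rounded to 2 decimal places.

y* ≈ 2.93

Steady state requires s·f(k) = (n + δ)·k, i.e. s·k^α = (n + δ)·k.
Rearranging, k^(1−α) = s / (n + δ).
k^0.58 = 0.41 / (0.005 + 0.088) = 0.41 / 0.093 = 4.4086
k* = 4.4086^(1/0.58) ≈ 12.9081
y* = (k*)^α = 12.9081^0.42 ≈ 2.9279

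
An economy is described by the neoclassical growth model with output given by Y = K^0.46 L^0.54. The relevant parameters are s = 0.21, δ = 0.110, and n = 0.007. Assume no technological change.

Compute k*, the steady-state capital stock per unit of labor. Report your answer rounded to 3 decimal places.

k* = 2.954

At the steady state, Δk = 0, so s·k^α = (n + δ)·k.
Rearranging, k^(1−α) = s / (n + δ).
k^0.54 = 0.21 / (0.007 + 0.110) = 0.21 / 0.117 = 1.7949
k* = 1.7949^(1/0.54) ≈ 2.9542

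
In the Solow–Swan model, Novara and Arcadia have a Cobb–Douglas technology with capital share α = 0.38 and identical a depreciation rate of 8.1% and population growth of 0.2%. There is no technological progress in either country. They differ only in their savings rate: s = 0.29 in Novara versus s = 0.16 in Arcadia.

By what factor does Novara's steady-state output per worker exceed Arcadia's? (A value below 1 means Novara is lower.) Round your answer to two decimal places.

ratio ≈ 1.44

Steady-state y* = [s/(n + δ)]^(α/(1−α)), so the ratio is [ (s_N/(n + δ)_N) / (s_A/(n + δ)_A) ]^0.6129.
s_N/(n + δ)_N = 0.29/0.083 = 3.4940; s_A/(n + δ)_A = 0.16/0.083 = 1.9277.
Ratio = (3.4940/1.9277)^0.6129 = 1.8125^0.6129 ≈ 1.4398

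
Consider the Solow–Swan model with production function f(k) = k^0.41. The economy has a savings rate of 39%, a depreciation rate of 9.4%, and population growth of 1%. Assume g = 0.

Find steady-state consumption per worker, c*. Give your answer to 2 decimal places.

c* = 1.53

In steady state, investment equals break-even investment: s·k^α = (n + δ)·k.
Rearranging, k^(1−α) = s / (n + δ).
k^0.59 = 0.39 / (0.010 + 0.094) = 0.39 / 0.104 = 3.7500
k* = 3.7500^(1/0.59) ≈ 9.3958
y* = (k*)^α = 9.3958^0.41 ≈ 2.5055
c* = (1 − s)·y* = (1 − 0.39) × 2.5055 ≈ 1.5284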